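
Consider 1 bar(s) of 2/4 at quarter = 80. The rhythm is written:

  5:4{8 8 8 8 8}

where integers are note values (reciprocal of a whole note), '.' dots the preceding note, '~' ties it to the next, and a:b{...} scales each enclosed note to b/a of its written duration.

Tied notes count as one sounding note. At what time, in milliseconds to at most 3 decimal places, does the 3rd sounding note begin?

1. 0.0ms @ 0 + 300.0ms (2/5)
2. 300.0ms @ 2/5 + 300.0ms (2/5)
3. 600.0ms @ 4/5 + 300.0ms (2/5)
4. 900.0ms @ 6/5 + 300.0ms (2/5)
5. 1200.0ms @ 8/5 + 300.0ms (2/5)

note 3 onset = 4/5b = 600.0ms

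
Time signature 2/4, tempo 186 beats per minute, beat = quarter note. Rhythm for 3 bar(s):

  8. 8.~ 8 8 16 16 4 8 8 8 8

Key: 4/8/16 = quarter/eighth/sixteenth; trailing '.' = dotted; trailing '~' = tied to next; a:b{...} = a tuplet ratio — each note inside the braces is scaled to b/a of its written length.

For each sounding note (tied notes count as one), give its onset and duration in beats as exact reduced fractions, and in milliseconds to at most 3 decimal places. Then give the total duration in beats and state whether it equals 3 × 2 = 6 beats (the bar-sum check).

1) 0.0ms=0b +241.935ms=3/4b
2) 241.935ms=3/4b +403.226ms=5/4b
3) 645.161ms=2b +161.29ms=1/2b
4) 806.452ms=5/2b +80.645ms=1/4b
5) 887.097ms=11/4b +80.645ms=1/4b
6) 967.742ms=3b +322.581ms=1b
7) 1290.323ms=4b +161.29ms=1/2b
8) 1451.613ms=9/2b +161.29ms=1/2b
9) 1612.903ms=5b +161.29ms=1/2b
10) 1774.194ms=11/2b +161.29ms=1/2b
Σ=6b of 6 (186bpm 2/4) — PASS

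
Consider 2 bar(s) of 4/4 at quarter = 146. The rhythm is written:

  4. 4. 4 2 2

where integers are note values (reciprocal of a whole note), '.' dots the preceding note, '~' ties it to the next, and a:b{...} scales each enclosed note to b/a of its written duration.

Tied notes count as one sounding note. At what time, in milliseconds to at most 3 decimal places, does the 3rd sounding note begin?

1. 0.0ms @ 0 + 616.438ms (3/2)
2. 616.438ms @ 3/2 + 616.438ms (3/2)
3. 1232.877ms @ 3 + 410.959ms (1)
4. 1643.836ms @ 4 + 821.918ms (2)
5. 2465.753ms @ 6 + 821.918ms (2)

note 3 onset = 3b = 1232.877ms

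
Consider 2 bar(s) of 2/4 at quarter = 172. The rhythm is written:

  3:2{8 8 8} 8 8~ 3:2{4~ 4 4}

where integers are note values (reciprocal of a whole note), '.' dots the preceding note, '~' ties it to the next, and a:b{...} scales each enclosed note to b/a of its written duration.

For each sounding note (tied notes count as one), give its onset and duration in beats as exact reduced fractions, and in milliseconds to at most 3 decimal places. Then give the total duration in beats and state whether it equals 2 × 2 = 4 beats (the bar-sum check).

1) 0.0ms=0b +116.279ms=1/3b
2) 116.279ms=1/3b +116.279ms=1/3b
3) 232.558ms=2/3b +116.279ms=1/3b
4) 348.837ms=1b +174.419ms=1/2b
5) 523.256ms=3/2b +639.535ms=11/6b
6) 1162.791ms=10/3b +232.558ms=2/3b
Σ=4b of 4 (172bpm 2/4) — PASS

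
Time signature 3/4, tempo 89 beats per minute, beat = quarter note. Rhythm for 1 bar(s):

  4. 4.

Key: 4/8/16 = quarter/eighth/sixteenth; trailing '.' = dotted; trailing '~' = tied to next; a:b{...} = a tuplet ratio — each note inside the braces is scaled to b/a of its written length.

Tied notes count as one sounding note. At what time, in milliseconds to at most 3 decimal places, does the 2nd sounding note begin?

note 2 onset = 3/2b = 1011.236ms

1. 0.0ms @ 0 + 1011.236ms (3/2)
2. 1011.236ms @ 3/2 + 1011.236ms (3/2)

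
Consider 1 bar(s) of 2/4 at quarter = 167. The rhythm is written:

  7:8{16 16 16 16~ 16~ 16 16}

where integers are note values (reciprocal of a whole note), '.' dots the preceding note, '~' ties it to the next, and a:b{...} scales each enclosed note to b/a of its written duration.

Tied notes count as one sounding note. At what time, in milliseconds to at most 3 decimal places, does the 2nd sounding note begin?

note 2 onset = 2/7b = 102.652ms

1. 0.0ms @ 0 + 102.652ms (2/7)
2. 102.652ms @ 2/7 + 102.652ms (2/7)
3. 205.304ms @ 4/7 + 102.652ms (2/7)
4. 307.956ms @ 6/7 + 307.956ms (6/7)
5. 615.911ms @ 12/7 + 102.652ms (2/7)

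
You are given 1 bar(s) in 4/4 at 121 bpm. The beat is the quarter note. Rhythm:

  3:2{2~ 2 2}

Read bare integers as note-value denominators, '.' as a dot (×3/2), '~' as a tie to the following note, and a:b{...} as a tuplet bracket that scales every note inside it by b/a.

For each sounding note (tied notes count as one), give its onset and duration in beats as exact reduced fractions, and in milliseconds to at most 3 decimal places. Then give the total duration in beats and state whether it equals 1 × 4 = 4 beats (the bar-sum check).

1) 0.0ms=0b +1322.314ms=8/3b
2) 1322.314ms=8/3b +661.157ms=4/3b
Σ=4b of 4 (121bpm 4/4) — PASS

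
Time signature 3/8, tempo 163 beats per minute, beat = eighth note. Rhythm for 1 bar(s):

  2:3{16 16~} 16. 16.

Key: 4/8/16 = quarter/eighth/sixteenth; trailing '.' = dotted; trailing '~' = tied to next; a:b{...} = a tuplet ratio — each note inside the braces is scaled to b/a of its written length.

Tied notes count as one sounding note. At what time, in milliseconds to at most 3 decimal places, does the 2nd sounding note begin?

note 2 onset = 3/4b = 276.074ms

1. 0.0ms @ 0 + 276.074ms (3/4)
2. 276.074ms @ 3/4 + 552.147ms (3/2)
3. 828.221ms @ 9/4 + 276.074ms (3/4)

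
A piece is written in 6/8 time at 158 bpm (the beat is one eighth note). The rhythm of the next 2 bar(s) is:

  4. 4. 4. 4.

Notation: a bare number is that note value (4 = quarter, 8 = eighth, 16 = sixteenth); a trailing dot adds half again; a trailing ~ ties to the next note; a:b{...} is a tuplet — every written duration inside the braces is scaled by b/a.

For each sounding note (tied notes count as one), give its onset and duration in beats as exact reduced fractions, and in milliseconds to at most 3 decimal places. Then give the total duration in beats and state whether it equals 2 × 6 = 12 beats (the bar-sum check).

1) 0.0ms=0b +1139.241ms=3b
2) 1139.241ms=3b +1139.241ms=3b
3) 2278.481ms=6b +1139.241ms=3b
4) 3417.722ms=9b +1139.241ms=3b
Σ=12b of 12 (158bpm 6/8) — PASS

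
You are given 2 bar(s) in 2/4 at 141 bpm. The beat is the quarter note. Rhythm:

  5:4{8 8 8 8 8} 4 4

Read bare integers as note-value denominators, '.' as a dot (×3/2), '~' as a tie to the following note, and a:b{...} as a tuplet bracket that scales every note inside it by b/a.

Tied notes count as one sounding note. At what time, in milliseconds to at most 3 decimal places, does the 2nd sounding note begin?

note 2 onset = 2/5b = 170.213ms

1. 0.0ms @ 0 + 170.213ms (2/5)
2. 170.213ms @ 2/5 + 170.213ms (2/5)
3. 340.426ms @ 4/5 + 170.213ms (2/5)
4. 510.638ms @ 6/5 + 170.213ms (2/5)
5. 680.851ms @ 8/5 + 170.213ms (2/5)
6. 851.064ms @ 2 + 425.532ms (1)
7. 1276.596ms @ 3 + 425.532ms (1)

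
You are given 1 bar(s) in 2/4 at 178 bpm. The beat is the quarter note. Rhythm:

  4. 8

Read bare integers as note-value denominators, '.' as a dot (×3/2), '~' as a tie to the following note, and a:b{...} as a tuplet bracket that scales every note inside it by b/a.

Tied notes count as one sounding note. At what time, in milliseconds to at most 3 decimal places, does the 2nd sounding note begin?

1. 0.0ms @ 0 + 505.618ms (3/2)
2. 505.618ms @ 3/2 + 168.539ms (1/2)

note 2 onset = 3/2b = 505.618ms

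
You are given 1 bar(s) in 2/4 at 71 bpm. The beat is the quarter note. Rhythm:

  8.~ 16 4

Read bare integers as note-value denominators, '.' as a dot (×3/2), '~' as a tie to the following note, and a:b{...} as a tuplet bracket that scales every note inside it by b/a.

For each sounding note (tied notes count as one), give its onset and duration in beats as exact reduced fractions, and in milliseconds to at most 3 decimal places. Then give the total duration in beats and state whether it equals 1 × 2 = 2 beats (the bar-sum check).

1) 0.0ms=0b +845.07ms=1b
2) 845.07ms=1b +845.07ms=1b
Σ=2b of 2 (71bpm 2/4) — PASS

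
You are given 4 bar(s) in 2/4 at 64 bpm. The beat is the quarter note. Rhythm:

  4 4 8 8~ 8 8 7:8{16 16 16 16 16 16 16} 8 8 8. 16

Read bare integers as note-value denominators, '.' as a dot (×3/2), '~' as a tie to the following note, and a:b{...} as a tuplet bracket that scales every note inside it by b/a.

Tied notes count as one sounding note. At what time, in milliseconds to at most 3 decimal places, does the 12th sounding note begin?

note 12 onset = 40/7b = 5357.143ms

1. 0.0ms @ 0 + 937.5ms (1)
2. 937.5ms @ 1 + 937.5ms (1)
3. 1875.0ms @ 2 + 468.75ms (1/2)
4. 2343.75ms @ 5/2 + 937.5ms (1)
5. 3281.25ms @ 7/2 + 468.75ms (1/2)
6. 3750.0ms @ 4 + 267.857ms (2/7)
7. 4017.857ms @ 30/7 + 267.857ms (2/7)
8. 4285.714ms @ 32/7 + 267.857ms (2/7)
9. 4553.571ms @ 34/7 + 267.857ms (2/7)
10. 4821.429ms @ 36/7 + 267.857ms (2/7)
11. 5089.286ms @ 38/7 + 267.857ms (2/7)
12. 5357.143ms @ 40/7 + 267.857ms (2/7)
13. 5625.0ms @ 6 + 468.75ms (1/2)
14. 6093.75ms @ 13/2 + 468.75ms (1/2)
15. 6562.5ms @ 7 + 703.125ms (3/4)
16. 7265.625ms @ 31/4 + 234.375ms (1/4)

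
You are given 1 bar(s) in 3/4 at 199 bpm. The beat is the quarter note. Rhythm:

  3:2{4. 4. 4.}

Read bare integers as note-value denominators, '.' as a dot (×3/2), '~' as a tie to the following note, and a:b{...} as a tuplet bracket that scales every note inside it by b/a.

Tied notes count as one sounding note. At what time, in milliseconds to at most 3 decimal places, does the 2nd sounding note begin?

note 2 onset = 1b = 301.508ms

1. 0.0ms @ 0 + 301.508ms (1)
2. 301.508ms @ 1 + 301.508ms (1)
3. 603.015ms @ 2 + 301.508ms (1)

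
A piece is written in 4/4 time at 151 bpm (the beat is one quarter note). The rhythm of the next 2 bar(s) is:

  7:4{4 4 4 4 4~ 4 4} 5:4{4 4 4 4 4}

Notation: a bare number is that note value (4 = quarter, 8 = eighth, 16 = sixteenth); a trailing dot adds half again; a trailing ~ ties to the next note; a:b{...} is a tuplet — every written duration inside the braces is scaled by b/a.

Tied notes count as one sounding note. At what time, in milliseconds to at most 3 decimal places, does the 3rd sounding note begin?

1. 0.0ms @ 0 + 227.058ms (4/7)
2. 227.058ms @ 4/7 + 227.058ms (4/7)
3. 454.115ms @ 8/7 + 227.058ms (4/7)
4. 681.173ms @ 12/7 + 227.058ms (4/7)
5. 908.231ms @ 16/7 + 454.115ms (8/7)
6. 1362.346ms @ 24/7 + 227.058ms (4/7)
7. 1589.404ms @ 4 + 317.881ms (4/5)
8. 1907.285ms @ 24/5 + 317.881ms (4/5)
9. 2225.166ms @ 28/5 + 317.881ms (4/5)
10. 2543.046ms @ 32/5 + 317.881ms (4/5)
11. 2860.927ms @ 36/5 + 317.881ms (4/5)

note 3 onset = 8/7b = 454.115ms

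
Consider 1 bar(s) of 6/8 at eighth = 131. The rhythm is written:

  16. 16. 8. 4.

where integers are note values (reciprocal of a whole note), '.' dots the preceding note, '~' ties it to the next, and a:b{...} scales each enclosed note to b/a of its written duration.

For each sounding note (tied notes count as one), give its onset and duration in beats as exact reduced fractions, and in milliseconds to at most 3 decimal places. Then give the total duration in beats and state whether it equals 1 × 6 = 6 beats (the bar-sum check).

1) 0.0ms=0b +343.511ms=3/4b
2) 343.511ms=3/4b +343.511ms=3/4b
3) 687.023ms=3/2b +687.023ms=3/2b
4) 1374.046ms=3b +1374.046ms=3b
Σ=6b of 6 (131bpm 6/8) — PASS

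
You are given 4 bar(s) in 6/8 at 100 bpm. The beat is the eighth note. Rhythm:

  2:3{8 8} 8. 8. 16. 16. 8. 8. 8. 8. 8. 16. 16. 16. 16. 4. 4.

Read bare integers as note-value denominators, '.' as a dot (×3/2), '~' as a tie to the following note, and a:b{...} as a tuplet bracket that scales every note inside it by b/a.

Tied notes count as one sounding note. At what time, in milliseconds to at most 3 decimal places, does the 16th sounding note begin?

note 16 onset = 18b = 10800.0ms

1. 0.0ms @ 0 + 900.0ms (3/2)
2. 900.0ms @ 3/2 + 900.0ms (3/2)
3. 1800.0ms @ 3 + 900.0ms (3/2)
4. 2700.0ms @ 9/2 + 900.0ms (3/2)
5. 3600.0ms @ 6 + 450.0ms (3/4)
6. 4050.0ms @ 27/4 + 450.0ms (3/4)
7. 4500.0ms @ 15/2 + 900.0ms (3/2)
8. 5400.0ms @ 9 + 900.0ms (3/2)
9. 6300.0ms @ 21/2 + 900.0ms (3/2)
10. 7200.0ms @ 12 + 900.0ms (3/2)
11. 8100.0ms @ 27/2 + 900.0ms (3/2)
12. 9000.0ms @ 15 + 450.0ms (3/4)
13. 9450.0ms @ 63/4 + 450.0ms (3/4)
14. 9900.0ms @ 33/2 + 450.0ms (3/4)
15. 10350.0ms @ 69/4 + 450.0ms (3/4)
16. 10800.0ms @ 18 + 1800.0ms (3)
17. 12600.0ms @ 21 + 1800.0ms (3)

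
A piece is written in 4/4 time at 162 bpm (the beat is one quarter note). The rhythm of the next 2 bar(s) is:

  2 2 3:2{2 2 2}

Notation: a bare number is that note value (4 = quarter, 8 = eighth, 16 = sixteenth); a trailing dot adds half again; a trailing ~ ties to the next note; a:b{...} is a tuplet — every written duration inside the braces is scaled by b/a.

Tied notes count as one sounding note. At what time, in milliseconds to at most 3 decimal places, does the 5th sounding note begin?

note 5 onset = 20/3b = 2469.136ms

1. 0.0ms @ 0 + 740.741ms (2)
2. 740.741ms @ 2 + 740.741ms (2)
3. 1481.481ms @ 4 + 493.827ms (4/3)
4. 1975.309ms @ 16/3 + 493.827ms (4/3)
5. 2469.136ms @ 20/3 + 493.827ms (4/3)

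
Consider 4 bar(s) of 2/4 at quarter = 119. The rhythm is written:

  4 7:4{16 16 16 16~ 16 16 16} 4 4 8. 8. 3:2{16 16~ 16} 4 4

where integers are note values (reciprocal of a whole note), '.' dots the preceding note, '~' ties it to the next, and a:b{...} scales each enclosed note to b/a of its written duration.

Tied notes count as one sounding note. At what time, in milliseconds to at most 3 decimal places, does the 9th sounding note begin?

note 9 onset = 3b = 1512.605ms

1. 0.0ms @ 0 + 504.202ms (1)
2. 504.202ms @ 1 + 72.029ms (1/7)
3. 576.23ms @ 8/7 + 72.029ms (1/7)
4. 648.259ms @ 9/7 + 72.029ms (1/7)
5. 720.288ms @ 10/7 + 144.058ms (2/7)
6. 864.346ms @ 12/7 + 72.029ms (1/7)
7. 936.375ms @ 13/7 + 72.029ms (1/7)
8. 1008.403ms @ 2 + 504.202ms (1)
9. 1512.605ms @ 3 + 504.202ms (1)
10. 2016.807ms @ 4 + 378.151ms (3/4)
11. 2394.958ms @ 19/4 + 378.151ms (3/4)
12. 2773.109ms @ 11/2 + 84.034ms (1/6)
13. 2857.143ms @ 17/3 + 168.067ms (1/3)
14. 3025.21ms @ 6 + 504.202ms (1)
15. 3529.412ms @ 7 + 504.202ms (1)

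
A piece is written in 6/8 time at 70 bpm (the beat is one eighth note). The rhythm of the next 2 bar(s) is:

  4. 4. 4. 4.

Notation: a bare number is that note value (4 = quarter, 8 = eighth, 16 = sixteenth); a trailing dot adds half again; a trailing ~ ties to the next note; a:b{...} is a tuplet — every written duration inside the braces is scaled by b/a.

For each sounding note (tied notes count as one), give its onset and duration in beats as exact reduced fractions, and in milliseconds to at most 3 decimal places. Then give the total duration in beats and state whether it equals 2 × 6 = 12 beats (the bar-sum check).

1) 0.0ms=0b +2571.429ms=3b
2) 2571.429ms=3b +2571.429ms=3b
3) 5142.857ms=6b +2571.429ms=3b
4) 7714.286ms=9b +2571.429ms=3b
Σ=12b of 12 (70bpm 6/8) — PASS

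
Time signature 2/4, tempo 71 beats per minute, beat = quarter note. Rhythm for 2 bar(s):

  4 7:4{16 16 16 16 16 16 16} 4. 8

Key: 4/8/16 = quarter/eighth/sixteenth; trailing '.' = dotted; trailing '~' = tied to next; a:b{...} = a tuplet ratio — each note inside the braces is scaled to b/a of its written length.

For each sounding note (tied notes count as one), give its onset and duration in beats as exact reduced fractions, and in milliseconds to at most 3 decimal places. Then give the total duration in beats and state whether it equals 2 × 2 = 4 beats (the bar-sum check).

1) 0.0ms=0b +845.07ms=1b
2) 845.07ms=1b +120.724ms=1/7b
3) 965.795ms=8/7b +120.724ms=1/7b
4) 1086.519ms=9/7b +120.724ms=1/7b
5) 1207.243ms=10/7b +120.724ms=1/7b
6) 1327.968ms=11/7b +120.724ms=1/7b
7) 1448.692ms=12/7b +120.724ms=1/7b
8) 1569.416ms=13/7b +120.724ms=1/7b
9) 1690.141ms=2b +1267.606ms=3/2b
10) 2957.746ms=7/2b +422.535ms=1/2b
Σ=4b of 4 (71bpm 2/4) — PASS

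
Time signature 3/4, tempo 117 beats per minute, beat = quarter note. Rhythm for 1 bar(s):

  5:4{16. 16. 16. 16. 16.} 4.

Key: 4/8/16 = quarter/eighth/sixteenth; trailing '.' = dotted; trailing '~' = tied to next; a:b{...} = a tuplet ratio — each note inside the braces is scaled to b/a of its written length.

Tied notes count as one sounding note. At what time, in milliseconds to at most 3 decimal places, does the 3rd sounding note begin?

1. 0.0ms @ 0 + 153.846ms (3/10)
2. 153.846ms @ 3/10 + 153.846ms (3/10)
3. 307.692ms @ 3/5 + 153.846ms (3/10)
4. 461.538ms @ 9/10 + 153.846ms (3/10)
5. 615.385ms @ 6/5 + 153.846ms (3/10)
6. 769.231ms @ 3/2 + 769.231ms (3/2)

note 3 onset = 3/5b = 307.692ms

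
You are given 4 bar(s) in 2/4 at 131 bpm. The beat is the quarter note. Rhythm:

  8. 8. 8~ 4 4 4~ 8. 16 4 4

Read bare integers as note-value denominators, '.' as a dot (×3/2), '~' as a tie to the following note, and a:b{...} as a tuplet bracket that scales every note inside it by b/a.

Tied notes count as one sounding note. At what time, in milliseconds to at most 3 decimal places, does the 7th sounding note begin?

1. 0.0ms @ 0 + 343.511ms (3/4)
2. 343.511ms @ 3/4 + 343.511ms (3/4)
3. 687.023ms @ 3/2 + 687.023ms (3/2)
4. 1374.046ms @ 3 + 458.015ms (1)
5. 1832.061ms @ 4 + 801.527ms (7/4)
6. 2633.588ms @ 23/4 + 114.504ms (1/4)
7. 2748.092ms @ 6 + 458.015ms (1)
8. 3206.107ms @ 7 + 458.015ms (1)

note 7 onset = 6b = 2748.092ms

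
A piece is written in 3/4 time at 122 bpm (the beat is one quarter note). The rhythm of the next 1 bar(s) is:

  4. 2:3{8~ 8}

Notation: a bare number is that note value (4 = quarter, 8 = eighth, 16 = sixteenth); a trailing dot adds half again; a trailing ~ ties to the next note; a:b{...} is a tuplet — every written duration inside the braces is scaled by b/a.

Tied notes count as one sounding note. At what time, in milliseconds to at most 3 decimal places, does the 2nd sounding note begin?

note 2 onset = 3/2b = 737.705ms

1. 0.0ms @ 0 + 737.705ms (3/2)
2. 737.705ms @ 3/2 + 737.705ms (3/2)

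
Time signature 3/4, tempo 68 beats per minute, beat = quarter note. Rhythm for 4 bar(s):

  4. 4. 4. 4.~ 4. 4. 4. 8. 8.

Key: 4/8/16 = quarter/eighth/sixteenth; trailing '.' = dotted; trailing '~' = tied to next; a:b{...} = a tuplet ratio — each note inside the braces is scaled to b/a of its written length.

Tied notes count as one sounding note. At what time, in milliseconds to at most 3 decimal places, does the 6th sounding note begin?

1. 0.0ms @ 0 + 1323.529ms (3/2)
2. 1323.529ms @ 3/2 + 1323.529ms (3/2)
3. 2647.059ms @ 3 + 1323.529ms (3/2)
4. 3970.588ms @ 9/2 + 2647.059ms (3)
5. 6617.647ms @ 15/2 + 1323.529ms (3/2)
6. 7941.176ms @ 9 + 1323.529ms (3/2)
7. 9264.706ms @ 21/2 + 661.765ms (3/4)
8. 9926.471ms @ 45/4 + 661.765ms (3/4)

note 6 onset = 9b = 7941.176ms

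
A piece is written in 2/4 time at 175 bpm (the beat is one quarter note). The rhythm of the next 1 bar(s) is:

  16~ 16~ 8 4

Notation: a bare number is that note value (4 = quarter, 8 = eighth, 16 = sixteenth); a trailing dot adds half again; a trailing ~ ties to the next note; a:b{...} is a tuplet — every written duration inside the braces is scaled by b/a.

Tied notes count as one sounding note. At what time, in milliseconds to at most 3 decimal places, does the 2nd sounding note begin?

1. 0.0ms @ 0 + 342.857ms (1)
2. 342.857ms @ 1 + 342.857ms (1)

note 2 onset = 1b = 342.857ms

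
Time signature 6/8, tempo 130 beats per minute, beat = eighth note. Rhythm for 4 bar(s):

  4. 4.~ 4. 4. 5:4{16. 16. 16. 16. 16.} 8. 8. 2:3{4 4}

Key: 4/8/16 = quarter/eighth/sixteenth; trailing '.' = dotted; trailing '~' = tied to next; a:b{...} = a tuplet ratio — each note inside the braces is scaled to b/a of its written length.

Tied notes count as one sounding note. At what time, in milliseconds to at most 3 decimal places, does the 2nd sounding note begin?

note 2 onset = 3b = 1384.615ms

1. 0.0ms @ 0 + 1384.615ms (3)
2. 1384.615ms @ 3 + 2769.231ms (6)
3. 4153.846ms @ 9 + 1384.615ms (3)
4. 5538.462ms @ 12 + 276.923ms (3/5)
5. 5815.385ms @ 63/5 + 276.923ms (3/5)
6. 6092.308ms @ 66/5 + 276.923ms (3/5)
7. 6369.231ms @ 69/5 + 276.923ms (3/5)
8. 6646.154ms @ 72/5 + 276.923ms (3/5)
9. 6923.077ms @ 15 + 692.308ms (3/2)
10. 7615.385ms @ 33/2 + 692.308ms (3/2)
11. 8307.692ms @ 18 + 1384.615ms (3)
12. 9692.308ms @ 21 + 1384.615ms (3)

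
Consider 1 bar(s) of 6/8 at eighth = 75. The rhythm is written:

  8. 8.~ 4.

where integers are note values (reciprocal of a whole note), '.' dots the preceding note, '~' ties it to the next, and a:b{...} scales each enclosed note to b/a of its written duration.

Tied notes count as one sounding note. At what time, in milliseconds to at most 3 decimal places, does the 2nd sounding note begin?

note 2 onset = 3/2b = 1200.0ms

1. 0.0ms @ 0 + 1200.0ms (3/2)
2. 1200.0ms @ 3/2 + 3600.0ms (9/2)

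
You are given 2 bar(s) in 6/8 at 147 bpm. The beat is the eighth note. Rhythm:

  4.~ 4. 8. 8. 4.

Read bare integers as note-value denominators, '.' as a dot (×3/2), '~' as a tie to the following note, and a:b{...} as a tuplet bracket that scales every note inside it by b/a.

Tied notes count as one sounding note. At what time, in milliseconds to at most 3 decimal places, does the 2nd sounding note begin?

1. 0.0ms @ 0 + 2448.98ms (6)
2. 2448.98ms @ 6 + 612.245ms (3/2)
3. 3061.224ms @ 15/2 + 612.245ms (3/2)
4. 3673.469ms @ 9 + 1224.49ms (3)

note 2 onset = 6b = 2448.98ms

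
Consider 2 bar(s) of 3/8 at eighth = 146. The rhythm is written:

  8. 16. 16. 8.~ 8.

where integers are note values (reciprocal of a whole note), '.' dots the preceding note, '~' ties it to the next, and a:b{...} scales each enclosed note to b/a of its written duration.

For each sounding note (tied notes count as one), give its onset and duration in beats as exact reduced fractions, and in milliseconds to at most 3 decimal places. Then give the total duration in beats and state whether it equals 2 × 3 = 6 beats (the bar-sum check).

1) 0.0ms=0b +616.438ms=3/2b
2) 616.438ms=3/2b +308.219ms=3/4b
3) 924.658ms=9/4b +308.219ms=3/4b
4) 1232.877ms=3b +1232.877ms=3b
Σ=6b of 6 (146bpm 3/8) — PASS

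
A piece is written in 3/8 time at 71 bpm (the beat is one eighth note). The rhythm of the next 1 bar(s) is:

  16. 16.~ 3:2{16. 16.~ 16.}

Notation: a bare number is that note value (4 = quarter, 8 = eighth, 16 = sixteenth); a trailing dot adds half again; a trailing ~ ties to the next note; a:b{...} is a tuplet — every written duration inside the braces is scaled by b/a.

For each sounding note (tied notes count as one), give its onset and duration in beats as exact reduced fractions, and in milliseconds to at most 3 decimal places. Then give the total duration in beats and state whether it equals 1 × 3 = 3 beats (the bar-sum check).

1) 0.0ms=0b +633.803ms=3/4b
2) 633.803ms=3/4b +1056.338ms=5/4b
3) 1690.141ms=2b +845.07ms=1b
Σ=3b of 3 (71bpm 3/8) — PASS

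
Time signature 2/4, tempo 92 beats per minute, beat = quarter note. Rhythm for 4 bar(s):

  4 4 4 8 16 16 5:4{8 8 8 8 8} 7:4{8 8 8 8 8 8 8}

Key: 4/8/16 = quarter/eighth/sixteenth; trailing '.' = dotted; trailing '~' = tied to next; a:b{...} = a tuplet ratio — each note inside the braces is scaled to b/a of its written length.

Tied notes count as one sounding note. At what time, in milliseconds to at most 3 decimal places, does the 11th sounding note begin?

note 11 onset = 28/5b = 3652.174ms

1. 0.0ms @ 0 + 652.174ms (1)
2. 652.174ms @ 1 + 652.174ms (1)
3. 1304.348ms @ 2 + 652.174ms (1)
4. 1956.522ms @ 3 + 326.087ms (1/2)
5. 2282.609ms @ 7/2 + 163.043ms (1/4)
6. 2445.652ms @ 15/4 + 163.043ms (1/4)
7. 2608.696ms @ 4 + 260.87ms (2/5)
8. 2869.565ms @ 22/5 + 260.87ms (2/5)
9. 3130.435ms @ 24/5 + 260.87ms (2/5)
10. 3391.304ms @ 26/5 + 260.87ms (2/5)
11. 3652.174ms @ 28/5 + 260.87ms (2/5)
12. 3913.043ms @ 6 + 186.335ms (2/7)
13. 4099.379ms @ 44/7 + 186.335ms (2/7)
14. 4285.714ms @ 46/7 + 186.335ms (2/7)
15. 4472.05ms @ 48/7 + 186.335ms (2/7)
16. 4658.385ms @ 50/7 + 186.335ms (2/7)
17. 4844.72ms @ 52/7 + 186.335ms (2/7)
18. 5031.056ms @ 54/7 + 186.335ms (2/7)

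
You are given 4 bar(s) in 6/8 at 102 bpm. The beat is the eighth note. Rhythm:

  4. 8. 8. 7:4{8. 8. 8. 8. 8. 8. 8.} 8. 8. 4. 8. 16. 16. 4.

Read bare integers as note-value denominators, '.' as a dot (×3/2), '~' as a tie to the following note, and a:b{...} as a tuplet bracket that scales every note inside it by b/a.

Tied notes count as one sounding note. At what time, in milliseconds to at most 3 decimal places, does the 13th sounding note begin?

1. 0.0ms @ 0 + 1764.706ms (3)
2. 1764.706ms @ 3 + 882.353ms (3/2)
3. 2647.059ms @ 9/2 + 882.353ms (3/2)
4. 3529.412ms @ 6 + 504.202ms (6/7)
5. 4033.613ms @ 48/7 + 504.202ms (6/7)
6. 4537.815ms @ 54/7 + 504.202ms (6/7)
7. 5042.017ms @ 60/7 + 504.202ms (6/7)
8. 5546.218ms @ 66/7 + 504.202ms (6/7)
9. 6050.42ms @ 72/7 + 504.202ms (6/7)
10. 6554.622ms @ 78/7 + 504.202ms (6/7)
11. 7058.824ms @ 12 + 882.353ms (3/2)
12. 7941.176ms @ 27/2 + 882.353ms (3/2)
13. 8823.529ms @ 15 + 1764.706ms (3)
14. 10588.235ms @ 18 + 882.353ms (3/2)
15. 11470.588ms @ 39/2 + 441.176ms (3/4)
16. 11911.765ms @ 81/4 + 441.176ms (3/4)
17. 12352.941ms @ 21 + 1764.706ms (3)

note 13 onset = 15b = 8823.529ms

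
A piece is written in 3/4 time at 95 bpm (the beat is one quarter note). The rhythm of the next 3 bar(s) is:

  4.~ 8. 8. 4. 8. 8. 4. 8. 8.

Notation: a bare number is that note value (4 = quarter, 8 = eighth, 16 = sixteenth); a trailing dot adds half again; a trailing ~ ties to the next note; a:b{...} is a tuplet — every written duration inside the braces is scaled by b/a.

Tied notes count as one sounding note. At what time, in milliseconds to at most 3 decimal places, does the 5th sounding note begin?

note 5 onset = 21/4b = 3315.789ms

1. 0.0ms @ 0 + 1421.053ms (9/4)
2. 1421.053ms @ 9/4 + 473.684ms (3/4)
3. 1894.737ms @ 3 + 947.368ms (3/2)
4. 2842.105ms @ 9/2 + 473.684ms (3/4)
5. 3315.789ms @ 21/4 + 473.684ms (3/4)
6. 3789.474ms @ 6 + 947.368ms (3/2)
7. 4736.842ms @ 15/2 + 473.684ms (3/4)
8. 5210.526ms @ 33/4 + 473.684ms (3/4)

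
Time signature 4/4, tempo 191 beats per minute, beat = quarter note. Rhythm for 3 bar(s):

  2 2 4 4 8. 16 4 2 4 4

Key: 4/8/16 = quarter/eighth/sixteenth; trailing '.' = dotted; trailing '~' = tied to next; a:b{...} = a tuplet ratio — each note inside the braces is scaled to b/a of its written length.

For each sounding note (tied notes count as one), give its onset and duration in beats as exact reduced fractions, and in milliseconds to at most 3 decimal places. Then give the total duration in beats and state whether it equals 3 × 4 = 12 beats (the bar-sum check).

1) 0.0ms=0b +628.272ms=2b
2) 628.272ms=2b +628.272ms=2b
3) 1256.545ms=4b +314.136ms=1b
4) 1570.681ms=5b +314.136ms=1b
5) 1884.817ms=6b +235.602ms=3/4b
6) 2120.419ms=27/4b +78.534ms=1/4b
7) 2198.953ms=7b +314.136ms=1b
8) 2513.089ms=8b +628.272ms=2b
9) 3141.361ms=10b +314.136ms=1b
10) 3455.497ms=11b +314.136ms=1b
Σ=12b of 12 (191bpm 4/4) — PASS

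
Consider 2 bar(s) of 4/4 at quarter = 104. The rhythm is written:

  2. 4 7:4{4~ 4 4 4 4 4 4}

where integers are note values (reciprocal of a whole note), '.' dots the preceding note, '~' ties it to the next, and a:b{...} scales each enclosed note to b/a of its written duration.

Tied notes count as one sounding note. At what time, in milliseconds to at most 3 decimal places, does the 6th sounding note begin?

note 6 onset = 44/7b = 3626.374ms

1. 0.0ms @ 0 + 1730.769ms (3)
2. 1730.769ms @ 3 + 576.923ms (1)
3. 2307.692ms @ 4 + 659.341ms (8/7)
4. 2967.033ms @ 36/7 + 329.67ms (4/7)
5. 3296.703ms @ 40/7 + 329.67ms (4/7)
6. 3626.374ms @ 44/7 + 329.67ms (4/7)
7. 3956.044ms @ 48/7 + 329.67ms (4/7)
8. 4285.714ms @ 52/7 + 329.67ms (4/7)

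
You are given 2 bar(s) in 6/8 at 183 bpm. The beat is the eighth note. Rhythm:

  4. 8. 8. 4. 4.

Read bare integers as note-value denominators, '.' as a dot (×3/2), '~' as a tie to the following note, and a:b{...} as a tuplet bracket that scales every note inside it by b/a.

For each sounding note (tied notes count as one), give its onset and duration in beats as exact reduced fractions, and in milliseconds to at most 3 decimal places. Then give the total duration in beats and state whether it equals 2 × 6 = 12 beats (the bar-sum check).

1) 0.0ms=0b +983.607ms=3b
2) 983.607ms=3b +491.803ms=3/2b
3) 1475.41ms=9/2b +491.803ms=3/2b
4) 1967.213ms=6b +983.607ms=3b
5) 2950.82ms=9b +983.607ms=3b
Σ=12b of 12 (183bpm 6/8) — PASS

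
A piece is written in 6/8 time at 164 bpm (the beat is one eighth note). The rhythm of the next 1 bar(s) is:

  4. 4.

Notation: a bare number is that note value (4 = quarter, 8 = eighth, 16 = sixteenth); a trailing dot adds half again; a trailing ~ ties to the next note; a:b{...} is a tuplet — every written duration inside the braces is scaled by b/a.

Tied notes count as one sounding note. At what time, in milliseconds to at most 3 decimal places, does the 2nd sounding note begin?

1. 0.0ms @ 0 + 1097.561ms (3)
2. 1097.561ms @ 3 + 1097.561ms (3)

note 2 onset = 3b = 1097.561ms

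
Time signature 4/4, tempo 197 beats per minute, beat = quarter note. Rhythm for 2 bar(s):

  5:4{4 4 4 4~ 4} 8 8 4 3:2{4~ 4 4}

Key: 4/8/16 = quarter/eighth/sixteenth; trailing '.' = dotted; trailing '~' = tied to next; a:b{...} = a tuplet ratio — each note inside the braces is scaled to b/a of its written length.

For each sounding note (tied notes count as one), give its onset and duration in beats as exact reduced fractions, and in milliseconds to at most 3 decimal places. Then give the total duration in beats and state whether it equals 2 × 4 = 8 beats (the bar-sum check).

1) 0.0ms=0b +243.655ms=4/5b
2) 243.655ms=4/5b +243.655ms=4/5b
3) 487.31ms=8/5b +243.655ms=4/5b
4) 730.964ms=12/5b +487.31ms=8/5b
5) 1218.274ms=4b +152.284ms=1/2b
6) 1370.558ms=9/2b +152.284ms=1/2b
7) 1522.843ms=5b +304.569ms=1b
8) 1827.411ms=6b +406.091ms=4/3b
9) 2233.503ms=22/3b +203.046ms=2/3b
Σ=8b of 8 (197bpm 4/4) — PASS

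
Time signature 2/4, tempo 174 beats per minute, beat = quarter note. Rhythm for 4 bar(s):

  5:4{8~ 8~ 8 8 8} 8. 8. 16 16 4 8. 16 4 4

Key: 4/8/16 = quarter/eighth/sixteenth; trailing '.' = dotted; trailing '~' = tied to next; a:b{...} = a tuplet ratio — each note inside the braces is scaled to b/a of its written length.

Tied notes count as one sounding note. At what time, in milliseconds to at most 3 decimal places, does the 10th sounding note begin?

note 10 onset = 23/4b = 1982.759ms

1. 0.0ms @ 0 + 413.793ms (6/5)
2. 413.793ms @ 6/5 + 137.931ms (2/5)
3. 551.724ms @ 8/5 + 137.931ms (2/5)
4. 689.655ms @ 2 + 258.621ms (3/4)
5. 948.276ms @ 11/4 + 258.621ms (3/4)
6. 1206.897ms @ 7/2 + 86.207ms (1/4)
7. 1293.103ms @ 15/4 + 86.207ms (1/4)
8. 1379.31ms @ 4 + 344.828ms (1)
9. 1724.138ms @ 5 + 258.621ms (3/4)
10. 1982.759ms @ 23/4 + 86.207ms (1/4)
11. 2068.966ms @ 6 + 344.828ms (1)
12. 2413.793ms @ 7 + 344.828ms (1)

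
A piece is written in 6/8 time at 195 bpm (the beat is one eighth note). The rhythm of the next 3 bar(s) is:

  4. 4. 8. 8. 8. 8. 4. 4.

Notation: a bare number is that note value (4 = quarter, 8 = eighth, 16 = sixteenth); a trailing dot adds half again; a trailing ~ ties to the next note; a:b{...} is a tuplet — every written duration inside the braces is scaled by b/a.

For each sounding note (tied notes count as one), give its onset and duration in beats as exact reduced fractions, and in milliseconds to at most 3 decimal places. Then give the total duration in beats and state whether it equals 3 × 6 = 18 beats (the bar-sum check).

1) 0.0ms=0b +923.077ms=3b
2) 923.077ms=3b +923.077ms=3b
3) 1846.154ms=6b +461.538ms=3/2b
4) 2307.692ms=15/2b +461.538ms=3/2b
5) 2769.231ms=9b +461.538ms=3/2b
6) 3230.769ms=21/2b +461.538ms=3/2b
7) 3692.308ms=12b +923.077ms=3b
8) 4615.385ms=15b +923.077ms=3b
Σ=18b of 18 (195bpm 6/8) — PASS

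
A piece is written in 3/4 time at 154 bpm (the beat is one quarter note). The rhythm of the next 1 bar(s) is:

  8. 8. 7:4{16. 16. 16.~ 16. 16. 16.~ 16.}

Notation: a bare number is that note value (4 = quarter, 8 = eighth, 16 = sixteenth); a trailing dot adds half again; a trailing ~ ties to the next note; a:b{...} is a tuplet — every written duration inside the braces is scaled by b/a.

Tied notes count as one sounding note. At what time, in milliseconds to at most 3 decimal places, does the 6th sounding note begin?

1. 0.0ms @ 0 + 292.208ms (3/4)
2. 292.208ms @ 3/4 + 292.208ms (3/4)
3. 584.416ms @ 3/2 + 83.488ms (3/14)
4. 667.904ms @ 12/7 + 83.488ms (3/14)
5. 751.391ms @ 27/14 + 166.976ms (3/7)
6. 918.367ms @ 33/14 + 83.488ms (3/14)
7. 1001.855ms @ 18/7 + 166.976ms (3/7)

note 6 onset = 33/14b = 918.367ms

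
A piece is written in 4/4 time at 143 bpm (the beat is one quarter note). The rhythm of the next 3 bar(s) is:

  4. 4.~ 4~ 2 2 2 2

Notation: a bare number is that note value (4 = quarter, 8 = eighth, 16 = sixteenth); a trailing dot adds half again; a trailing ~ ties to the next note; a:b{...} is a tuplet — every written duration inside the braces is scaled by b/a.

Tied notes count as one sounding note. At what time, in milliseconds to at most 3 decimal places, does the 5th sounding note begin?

note 5 onset = 10b = 4195.804ms

1. 0.0ms @ 0 + 629.371ms (3/2)
2. 629.371ms @ 3/2 + 1888.112ms (9/2)
3. 2517.483ms @ 6 + 839.161ms (2)
4. 3356.643ms @ 8 + 839.161ms (2)
5. 4195.804ms @ 10 + 839.161ms (2)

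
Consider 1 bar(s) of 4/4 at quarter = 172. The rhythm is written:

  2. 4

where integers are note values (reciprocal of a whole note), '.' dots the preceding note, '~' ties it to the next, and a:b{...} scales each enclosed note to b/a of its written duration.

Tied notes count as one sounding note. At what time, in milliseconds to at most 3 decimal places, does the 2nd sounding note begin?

note 2 onset = 3b = 1046.512ms

1. 0.0ms @ 0 + 1046.512ms (3)
2. 1046.512ms @ 3 + 348.837ms (1)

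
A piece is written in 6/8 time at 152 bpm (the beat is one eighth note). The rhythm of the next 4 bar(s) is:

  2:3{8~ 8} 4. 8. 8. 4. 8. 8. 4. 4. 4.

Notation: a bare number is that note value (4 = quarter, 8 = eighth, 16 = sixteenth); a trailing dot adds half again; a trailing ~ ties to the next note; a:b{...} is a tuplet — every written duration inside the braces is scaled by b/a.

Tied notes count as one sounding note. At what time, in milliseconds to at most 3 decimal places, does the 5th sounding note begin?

1. 0.0ms @ 0 + 1184.211ms (3)
2. 1184.211ms @ 3 + 1184.211ms (3)
3. 2368.421ms @ 6 + 592.105ms (3/2)
4. 2960.526ms @ 15/2 + 592.105ms (3/2)
5. 3552.632ms @ 9 + 1184.211ms (3)
6. 4736.842ms @ 12 + 592.105ms (3/2)
7. 5328.947ms @ 27/2 + 592.105ms (3/2)
8. 5921.053ms @ 15 + 1184.211ms (3)
9. 7105.263ms @ 18 + 1184.211ms (3)
10. 8289.474ms @ 21 + 1184.211ms (3)

note 5 onset = 9b = 3552.632ms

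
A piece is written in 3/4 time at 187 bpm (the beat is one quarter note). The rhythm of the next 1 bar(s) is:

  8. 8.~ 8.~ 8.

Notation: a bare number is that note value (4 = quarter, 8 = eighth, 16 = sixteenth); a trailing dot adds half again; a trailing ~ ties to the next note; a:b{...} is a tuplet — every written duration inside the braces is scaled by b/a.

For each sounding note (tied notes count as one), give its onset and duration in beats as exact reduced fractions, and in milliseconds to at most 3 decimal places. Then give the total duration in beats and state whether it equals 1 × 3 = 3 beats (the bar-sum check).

1) 0.0ms=0b +240.642ms=3/4b
2) 240.642ms=3/4b +721.925ms=9/4b
Σ=3b of 3 (187bpm 3/4) — PASS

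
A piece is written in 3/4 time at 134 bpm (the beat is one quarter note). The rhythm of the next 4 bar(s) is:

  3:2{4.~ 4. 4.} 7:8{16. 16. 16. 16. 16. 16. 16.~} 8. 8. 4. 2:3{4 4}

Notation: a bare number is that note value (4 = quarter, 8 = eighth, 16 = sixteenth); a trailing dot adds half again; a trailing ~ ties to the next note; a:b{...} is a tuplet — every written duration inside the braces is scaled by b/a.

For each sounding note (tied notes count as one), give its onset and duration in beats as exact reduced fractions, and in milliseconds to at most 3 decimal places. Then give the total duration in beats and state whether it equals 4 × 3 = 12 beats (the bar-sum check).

1) 0.0ms=0b +895.522ms=2b
2) 895.522ms=2b +447.761ms=1b
3) 1343.284ms=3b +191.898ms=3/7b
4) 1535.181ms=24/7b +191.898ms=3/7b
5) 1727.079ms=27/7b +191.898ms=3/7b
6) 1918.977ms=30/7b +191.898ms=3/7b
7) 2110.874ms=33/7b +191.898ms=3/7b
8) 2302.772ms=36/7b +191.898ms=3/7b
9) 2494.67ms=39/7b +527.719ms=33/28b
10) 3022.388ms=27/4b +335.821ms=3/4b
11) 3358.209ms=15/2b +671.642ms=3/2b
12) 4029.851ms=9b +671.642ms=3/2b
13) 4701.493ms=21/2b +671.642ms=3/2b
Σ=12b of 12 (134bpm 3/4) — PASS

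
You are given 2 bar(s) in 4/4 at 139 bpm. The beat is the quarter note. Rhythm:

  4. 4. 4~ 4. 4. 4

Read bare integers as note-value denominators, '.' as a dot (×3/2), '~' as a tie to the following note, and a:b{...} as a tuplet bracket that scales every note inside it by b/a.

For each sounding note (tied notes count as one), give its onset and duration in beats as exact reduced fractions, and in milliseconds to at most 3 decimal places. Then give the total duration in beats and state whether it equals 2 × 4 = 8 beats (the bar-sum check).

1) 0.0ms=0b +647.482ms=3/2b
2) 647.482ms=3/2b +647.482ms=3/2b
3) 1294.964ms=3b +1079.137ms=5/2b
4) 2374.101ms=11/2b +647.482ms=3/2b
5) 3021.583ms=7b +431.655ms=1b
Σ=8b of 8 (139bpm 4/4) — PASS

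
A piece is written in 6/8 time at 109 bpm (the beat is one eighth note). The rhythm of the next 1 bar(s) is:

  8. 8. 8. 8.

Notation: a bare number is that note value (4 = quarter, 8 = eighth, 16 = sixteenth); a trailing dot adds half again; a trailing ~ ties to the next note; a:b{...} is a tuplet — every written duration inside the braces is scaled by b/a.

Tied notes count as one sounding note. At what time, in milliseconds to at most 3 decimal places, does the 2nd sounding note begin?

note 2 onset = 3/2b = 825.688ms

1. 0.0ms @ 0 + 825.688ms (3/2)
2. 825.688ms @ 3/2 + 825.688ms (3/2)
3. 1651.376ms @ 3 + 825.688ms (3/2)
4. 2477.064ms @ 9/2 + 825.688ms (3/2)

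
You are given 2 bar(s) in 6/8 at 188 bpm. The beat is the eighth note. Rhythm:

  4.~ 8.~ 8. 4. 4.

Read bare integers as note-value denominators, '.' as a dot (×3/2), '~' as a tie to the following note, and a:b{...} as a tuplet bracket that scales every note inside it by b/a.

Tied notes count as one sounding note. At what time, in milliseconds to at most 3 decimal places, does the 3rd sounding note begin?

note 3 onset = 9b = 2872.34ms

1. 0.0ms @ 0 + 1914.894ms (6)
2. 1914.894ms @ 6 + 957.447ms (3)
3. 2872.34ms @ 9 + 957.447ms (3)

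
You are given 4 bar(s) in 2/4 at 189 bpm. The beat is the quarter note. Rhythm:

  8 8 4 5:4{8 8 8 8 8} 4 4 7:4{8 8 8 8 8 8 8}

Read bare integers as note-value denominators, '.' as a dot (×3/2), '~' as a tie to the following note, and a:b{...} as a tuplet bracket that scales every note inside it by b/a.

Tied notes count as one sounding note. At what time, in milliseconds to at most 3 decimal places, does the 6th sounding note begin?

1. 0.0ms @ 0 + 158.73ms (1/2)
2. 158.73ms @ 1/2 + 158.73ms (1/2)
3. 317.46ms @ 1 + 317.46ms (1)
4. 634.921ms @ 2 + 126.984ms (2/5)
5. 761.905ms @ 12/5 + 126.984ms (2/5)
6. 888.889ms @ 14/5 + 126.984ms (2/5)
7. 1015.873ms @ 16/5 + 126.984ms (2/5)
8. 1142.857ms @ 18/5 + 126.984ms (2/5)
9. 1269.841ms @ 4 + 317.46ms (1)
10. 1587.302ms @ 5 + 317.46ms (1)
11. 1904.762ms @ 6 + 90.703ms (2/7)
12. 1995.465ms @ 44/7 + 90.703ms (2/7)
13. 2086.168ms @ 46/7 + 90.703ms (2/7)
14. 2176.871ms @ 48/7 + 90.703ms (2/7)
15. 2267.574ms @ 50/7 + 90.703ms (2/7)
16. 2358.277ms @ 52/7 + 90.703ms (2/7)
17. 2448.98ms @ 54/7 + 90.703ms (2/7)

note 6 onset = 14/5b = 888.889ms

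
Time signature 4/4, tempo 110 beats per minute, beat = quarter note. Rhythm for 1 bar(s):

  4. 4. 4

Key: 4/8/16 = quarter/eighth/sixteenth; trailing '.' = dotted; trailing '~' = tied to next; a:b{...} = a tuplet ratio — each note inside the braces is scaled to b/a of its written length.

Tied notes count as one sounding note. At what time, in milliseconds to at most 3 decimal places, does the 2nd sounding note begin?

1. 0.0ms @ 0 + 818.182ms (3/2)
2. 818.182ms @ 3/2 + 818.182ms (3/2)
3. 1636.364ms @ 3 + 545.455ms (1)

note 2 onset = 3/2b = 818.182ms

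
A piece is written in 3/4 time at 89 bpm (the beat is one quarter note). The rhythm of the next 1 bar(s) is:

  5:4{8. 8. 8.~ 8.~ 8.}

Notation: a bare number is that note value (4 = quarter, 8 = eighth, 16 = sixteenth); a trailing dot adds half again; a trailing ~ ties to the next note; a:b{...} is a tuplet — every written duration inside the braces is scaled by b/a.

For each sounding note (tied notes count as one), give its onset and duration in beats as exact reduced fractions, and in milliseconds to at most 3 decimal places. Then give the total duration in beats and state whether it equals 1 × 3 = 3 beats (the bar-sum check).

1) 0.0ms=0b +404.494ms=3/5b
2) 404.494ms=3/5b +404.494ms=3/5b
3) 808.989ms=6/5b +1213.483ms=9/5b
Σ=3b of 3 (89bpm 3/4) — PASS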